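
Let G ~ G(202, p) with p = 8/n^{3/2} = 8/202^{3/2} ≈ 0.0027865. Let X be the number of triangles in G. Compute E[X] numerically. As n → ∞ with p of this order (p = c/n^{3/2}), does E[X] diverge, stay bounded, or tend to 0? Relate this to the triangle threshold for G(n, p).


Number of potential triangles: C(202, 3) = 1353400.
Each occurs with probability p³ ≈ (0.0027865)³ ≈ 2.1636589e-08.
By linearity: E[X] = C(202, 3)·p³ ≈ 1353400 · 2.1636589e-08 ≈ 0.02928.
Since α = 3/2 > 1, p = c/n^{3/2} = o(1/n) is below the triangle threshold p ~ 1/n. Asymptotically E[X] ~ (c³/6)·n^{3(1−α)} = (8³/6)·n^{-1.5} → 0, so by Markov's inequality G has no triangles w.h.p.

E[X] ≈ 0.02928; in regime p = Θ(1/n^{3/2}) E[X] tends to 0 (below the triangle threshold p ~ 1/n).


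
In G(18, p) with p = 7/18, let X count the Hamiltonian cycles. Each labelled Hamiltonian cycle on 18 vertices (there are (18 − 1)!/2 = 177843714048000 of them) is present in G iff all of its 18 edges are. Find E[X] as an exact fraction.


K_18 has (18 − 1)!/2 = 177843714048000 labelled Hamiltonian cycles.
For each such Hamiltonian cycle H, let X_H = 1 if all 18 edges of H are present in G. Then P[X_H = 1] = p^{18} = (7/18)^{18} = 1628413597910449/39346408075296537575424.
By linearity of expectation: E[X] = Σ_H E[X_H] = 177843714048000 · p^{18} = 177843714048000 · 1628413597910449/39346408075296537575424 = 24246874921186846803875/3294258113514384.
Numerically: E[X] ≈ 7.36e+06.

E[X] = 177843714048000 · (7/18)^{18} = 24246874921186846803875/3294258113514384 ≈ 7.36e+06.


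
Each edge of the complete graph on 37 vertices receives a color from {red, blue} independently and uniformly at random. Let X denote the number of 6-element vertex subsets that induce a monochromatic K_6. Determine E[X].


Let X = Σ_S X_S over the C(37, 6) = 2324784 subsets S of size 6, where X_S = 1 if the K_6 on S is monochromatic.
For a fixed S, the K_6 on S has C(6, 2) = 15 edges. P[all 15 edges red] = (1/2)^15, and likewise for blue, so P[monochromatic] = 2·(1/2)^15 = 2^{1 − 15} = 1/16384.
By linearity of expectation: E[X] = C(37, 6) · 2^{1 − 15} = 2324784 · 1/16384 = 145299/1024.
Numerically: E[X] ≈ 141.894.

E[X] = C(37,6)·2^(1−C(6,2)) = 145299/1024 ≈ 141.894.


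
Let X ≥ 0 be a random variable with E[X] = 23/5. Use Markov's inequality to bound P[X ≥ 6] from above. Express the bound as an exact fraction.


μ = E[X] = 23/5, a = 6.
Markov: P[X ≥ 6] ≤ μ/a = (23/5)/6 = 23/30.
Numerically: ≈ 0.766667.
(Since a = 6 > μ = 4.600000, the bound 23/30 is < 1 and informative.)

P[X ≥ 6] ≤ 23/30 ≈ 0.766667.


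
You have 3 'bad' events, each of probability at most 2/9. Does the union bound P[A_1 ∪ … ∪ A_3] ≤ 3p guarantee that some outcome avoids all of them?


Union bound: P[∪_{i=1}^{3} A_i] ≤ Σ_i P[A_i] ≤ 3·p = 3·(2/9) = 2/3.
Numerically: 2/3 ≈ 0.66667.
Is 2/3 < 1? YES.
Since P[∪ A_i] ≤ 2/3 < 1, the complement has P[∩ A_i^c] ≥ 1 − 2/3 = 1/3 > 0, so some outcome avoids every A_i.

3·p = 2/3 ≈ 0.66667; existence CERTIFIED by the union bound.


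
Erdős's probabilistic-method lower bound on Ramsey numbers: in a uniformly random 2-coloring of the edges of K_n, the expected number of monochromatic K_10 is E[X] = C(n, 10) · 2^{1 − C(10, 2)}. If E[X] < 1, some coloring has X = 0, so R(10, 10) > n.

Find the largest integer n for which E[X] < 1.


We need C(n, 10) · 2^{1 − 45} < 1, i.e. C(n, 10) < 2^{45 − 1} = 17592186044416.
Check values of n near the boundary:
  n = 94: C(94, 10) = 9041256841903; 9041256841903 < 17592186044416? YES
  n = 95: C(95, 10) = 10104934117421; 10104934117421 < 17592186044416? YES
  n = 96: C(96, 10) = 11279926456656; 11279926456656 < 17592186044416? YES
  n = 97: C(97, 10) = 12576469727536; 12576469727536 < 17592186044416? YES
  n = 98: C(98, 10) = 14005614014756; 14005614014756 < 17592186044416? YES
  n = 99: C(99, 10) = 15579278510796; 15579278510796 < 17592186044416? YES
  n = 100: C(100, 10) = 17310309456440; 17310309456440 < 17592186044416? YES
  n = 101: C(101, 10) = 19212541264840; 19212541264840 < 17592186044416? NO
The largest n with C(n, 10) < 17592186044416 is n = 100 (where E[X] = 2163788682055/2199023255552 ≈ 0.984). Hence R(10, 10) > 100, i.e. R(10, 10) ≥ 101.

Largest n = 100; hence R(10, 10) > 100.


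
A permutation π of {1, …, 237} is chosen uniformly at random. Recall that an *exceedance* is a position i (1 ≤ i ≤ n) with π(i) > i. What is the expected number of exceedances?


Write X = Σ_{i=1}^{237} X_i, where X_i = 1_{π(i) > i}.
For each fixed i, π(i) is uniform over {1, …, 237} (marginal of a uniform permutation), so P[π(i) > i] = (n − i)/n. Summing: Σ_{i=1}^{237} (n − i)/n = (0 + 1 + … + 236)/237 = 237(237 − 1)/(2·237) = (237 − 1)/2.
Hence E[X] = Σ_{i=1}^{237} (237 − i)/237 = 118 ≈ 118.000000.

E[X] = 118 = 118.000000.


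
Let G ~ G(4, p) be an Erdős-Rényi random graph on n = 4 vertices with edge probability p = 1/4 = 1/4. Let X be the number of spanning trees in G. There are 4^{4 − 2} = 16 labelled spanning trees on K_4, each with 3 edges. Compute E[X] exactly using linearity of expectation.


K_4 has 4^{4 − 2} = 16 labelled spanning trees.
For each such spanning tree H, let X_H = 1 if all 3 edges of H are present in G. Then P[X_H = 1] = p^{3} = (1/4)^{3} = 1/64.
By linearity: E[X] = Σ_H E[X_H] = 16 · p^{3} = 16 · 1/64 = 1/4.
Numerically: E[X] ≈ 0.25.

E[X] = 16 · (1/4)^{3} = 1/4 ≈ 0.25.


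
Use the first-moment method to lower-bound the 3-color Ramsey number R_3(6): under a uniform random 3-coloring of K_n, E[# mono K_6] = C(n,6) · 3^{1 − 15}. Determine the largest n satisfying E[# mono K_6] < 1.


We need C(n, 6) · 3^{1 − 15} < 1, i.e. C(n, 6) < 3^{15 − 1} = 4782969.
Check values of n near the boundary:
  n = 39: C(39, 6) = 3262623; 3262623 < 4782969? YES
  n = 40: C(40, 6) = 3838380; 3838380 < 4782969? YES
  n = 41: C(41, 6) = 4496388; 4496388 < 4782969? YES
  n = 42: C(42, 6) = 5245786; 5245786 < 4782969? NO
  n = 43: C(43, 6) = 6096454; 6096454 < 4782969? NO
The largest n with C(n, 6) < 4782969 is n = 41 (where E[X] = 1498796/1594323 ≈ 0.94008). Hence R_3(6) > 41, i.e. R_3(6) ≥ 42.

Largest n = 41; hence R_3(6) > 41.


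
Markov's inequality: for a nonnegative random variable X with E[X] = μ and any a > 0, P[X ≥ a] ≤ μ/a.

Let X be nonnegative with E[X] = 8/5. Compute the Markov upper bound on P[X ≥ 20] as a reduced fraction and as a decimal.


μ = E[X] = 8/5, a = 20.
Markov: P[X ≥ 20] ≤ μ/a = (8/5)/20 = 2/25.
Numerically: ≈ 0.080000.
(Since a = 20 > μ = 1.600000, the bound 2/25 is < 1 and informative.)

P[X ≥ 20] ≤ 2/25 ≈ 0.080000.


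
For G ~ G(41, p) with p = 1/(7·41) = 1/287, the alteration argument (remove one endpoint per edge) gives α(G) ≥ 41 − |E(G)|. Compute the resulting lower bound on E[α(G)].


E[|E(G)|] = C(41, 2)·p = 820 · (1/287) = 20/7.
E[α(G)] ≥ n − E[|E(G)|] = 41 − 20/7 = 267/7.
Numerically: ≈ 38.1429.
(This is only a lower bound; the true E[α(G)] may be larger.)

E[α(G)] ≥ 267/7 ≈ 38.1429.


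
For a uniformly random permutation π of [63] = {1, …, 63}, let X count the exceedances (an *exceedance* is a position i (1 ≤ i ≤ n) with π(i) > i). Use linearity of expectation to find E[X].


Write X = Σ_{i=1}^{63} X_i, where X_i = 1_{π(i) > i}.
For each fixed i, π(i) is uniform over {1, …, 63} (marginal of a uniform permutation), so P[π(i) > i] = (n − i)/n. Summing: Σ_{i=1}^{63} (n − i)/n = (0 + 1 + … + 62)/63 = 63(63 − 1)/(2·63) = (63 − 1)/2.
Hence E[X] = Σ_{i=1}^{63} (63 − i)/63 = 31 ≈ 31.00000.

E[X] = 31 = 31.00000.


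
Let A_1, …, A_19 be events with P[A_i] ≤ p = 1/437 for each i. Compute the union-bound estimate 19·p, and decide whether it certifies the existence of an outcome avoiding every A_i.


Union bound: P[∪_{i=1}^{19} A_i] ≤ Σ_i P[A_i] ≤ 19·p = 19·(1/437) = 1/23.
Numerically: 1/23 ≈ 0.043478.
Is 1/23 < 1? YES.
Since P[∪ A_i] ≤ 1/23 < 1, the complement has P[∩ A_i^c] ≥ 1 − 1/23 = 22/23 > 0, so some outcome avoids every A_i.

19·p = 1/23 ≈ 0.043478; existence CERTIFIED by the union bound.


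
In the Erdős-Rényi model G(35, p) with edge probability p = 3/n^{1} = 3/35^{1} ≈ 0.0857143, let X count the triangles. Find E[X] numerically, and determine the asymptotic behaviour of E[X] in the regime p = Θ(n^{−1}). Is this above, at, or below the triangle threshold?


Number of potential triangles: C(35, 3) = 6545.
Each occurs with probability p³ ≈ (0.0857143)³ ≈ 6.29737609e-04.
By linearity: E[X] = C(35, 3)·p³ ≈ 6545 · 6.29737609e-04 ≈ 4.121633.
Here α = 1, so p = 3/n is exactly at the triangle threshold p ~ 1/n. Asymptotically E[X] → c³/6 = 3³/6 = 9/2 ≈ 4.500000, a bounded constant. In this regime the triangle count is asymptotically Poisson(c³/6).

E[X] ≈ 4.121633; in regime p = Θ(1/n^{1}) E[X] stays bounded (at the triangle threshold p ~ 1/n).


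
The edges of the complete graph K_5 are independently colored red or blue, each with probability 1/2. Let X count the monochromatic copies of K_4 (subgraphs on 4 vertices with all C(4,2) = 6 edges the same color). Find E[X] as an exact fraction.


Let X = Σ_S X_S over the C(5, 4) = 5 subsets S of size 4, where X_S = 1 if the K_4 on S is monochromatic.
For a fixed S, the K_4 on S has C(4, 2) = 6 edges. P[all 6 edges red] = (1/2)^6, and likewise for blue, so P[monochromatic] = 2·(1/2)^6 = 2^{1 − 6} = 1/32.
By linearity: E[X] = C(5, 4) · 2^{1 − 6} = 5 · 1/32 = 5/32.
Numerically: E[X] ≈ 0.1562.

E[X] = C(5,4)·2^(1−C(4,2)) = 5/32 ≈ 0.1562.


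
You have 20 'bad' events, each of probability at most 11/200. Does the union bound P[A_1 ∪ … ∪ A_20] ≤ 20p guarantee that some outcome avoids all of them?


Union bound: P[∪_{i=1}^{20} A_i] ≤ Σ_i P[A_i] ≤ 20·p = 20·(11/200) = 11/10.
Numerically: 11/10 ≈ 1.1000000.
Is 11/10 < 1? NO.
Since the bound 11/10 is ≥ 1, the union bound is uninformative here; it does NOT by itself certify existence.

20·p = 11/10 ≈ 1.1000000; existence NOT certified by the union bound.


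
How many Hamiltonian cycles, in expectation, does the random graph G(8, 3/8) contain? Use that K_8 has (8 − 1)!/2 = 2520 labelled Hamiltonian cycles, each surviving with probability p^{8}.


K_8 has (8 − 1)!/2 = 2520 labelled Hamiltonian cycles.
For each such Hamiltonian cycle H, let X_H = 1 if all 8 edges of H are present in G. Then P[X_H = 1] = p^{8} = (3/8)^{8} = 6561/16777216.
By linearity: E[X] = Σ_H E[X_H] = 2520 · p^{8} = 2520 · 6561/16777216 = 2066715/2097152.
Numerically: E[X] ≈ 0.985.

E[X] = 2520 · (3/8)^{8} = 2066715/2097152 ≈ 0.985.


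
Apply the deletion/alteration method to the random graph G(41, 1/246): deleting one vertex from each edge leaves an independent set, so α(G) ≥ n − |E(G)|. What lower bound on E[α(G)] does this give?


E[|E(G)|] = C(41, 2)·p = 820 · (1/246) = 10/3.
E[α(G)] ≥ n − E[|E(G)|] = 41 − 10/3 = 113/3.
Numerically: ≈ 37.667.
(This is only a lower bound; the true E[α(G)] may be larger.)

E[α(G)] ≥ 113/3 ≈ 37.667.


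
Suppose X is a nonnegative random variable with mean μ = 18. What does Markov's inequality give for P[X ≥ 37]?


μ = E[X] = 18, a = 37.
Markov: P[X ≥ 37] ≤ μ/a = (18)/37 = 18/37.
Numerically: ≈ 0.486.
(Since a = 37 > μ = 18.000, the bound 18/37 is < 1 and informative.)

P[X ≥ 37] ≤ 18/37 ≈ 0.486.


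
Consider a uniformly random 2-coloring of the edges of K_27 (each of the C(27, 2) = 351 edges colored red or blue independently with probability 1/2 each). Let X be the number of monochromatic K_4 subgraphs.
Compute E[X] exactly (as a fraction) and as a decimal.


Let X = Σ_S X_S over the C(27, 4) = 17550 subsets S of size 4, where X_S = 1 if the K_4 on S is monochromatic.
For a fixed S, the K_4 on S has C(4, 2) = 6 edges. P[all 6 edges red] = (1/2)^6, and likewise for blue, so P[monochromatic] = 2·(1/2)^6 = 2^{1 − 6} = 1/32.
By linearity: E[X] = C(27, 4) · 2^{1 − 6} = 17550 · 1/32 = 8775/16.
Numerically: E[X] ≈ 548.438.

E[X] = C(27,4)·2^(1−C(4,2)) = 8775/16 ≈ 548.438.


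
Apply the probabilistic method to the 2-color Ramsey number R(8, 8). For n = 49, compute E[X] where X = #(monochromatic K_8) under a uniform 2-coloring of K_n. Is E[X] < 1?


E[X] = C(49, 8) · 2^{1 − 28} = 450978066 · 2^{−27} = 450978066/134217728.
As a reduced fraction: E[X] = 225489033/67108864 ≈ 3.360.
Is E[X] < 1? NO.
Since E[X] ≥ 1, the first-moment bound is inconclusive at n = 49; it does NOT by itself certify R(8, 8) > 49.

E[X] = 225489033/67108864 ≈ 3.360; E[X] ≥ 1; first-moment method inconclusive here.


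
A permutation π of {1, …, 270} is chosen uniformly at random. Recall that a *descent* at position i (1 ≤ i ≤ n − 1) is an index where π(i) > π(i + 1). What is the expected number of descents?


Write X = Σ X_I over i = 1, …, 269, with X_I the indicator of one descent.
There are 269 indicators.
For each fixed i, the pair (π(i), π(i+1)) is a uniformly random ordered pair of distinct values from {1, …, 270}; by symmetry P[π(i) > π(i+1)] = 1/2.
By linearity: E[X] = 269 · (1/2) = (270 − 1) · (1/2) = 269/2 ≈ 134.500000.

E[X] = 269/2 = 134.500000.


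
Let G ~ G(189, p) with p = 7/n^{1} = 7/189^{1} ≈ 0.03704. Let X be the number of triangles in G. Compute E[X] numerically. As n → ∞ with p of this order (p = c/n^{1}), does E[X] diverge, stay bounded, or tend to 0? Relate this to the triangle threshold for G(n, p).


Number of potential triangles: C(189, 3) = 1107414.
Each occurs with probability p³ ≈ (0.03704)³ ≈ 5.080526e-05.
By linearity: E[X] = C(189, 3)·p³ ≈ 1107414 · 5.080526e-05 ≈ 56.2625.
Here α = 1, so p = 7/n is exactly at the triangle threshold p ~ 1/n. Asymptotically E[X] → c³/6 = 7³/6 = 343/6 ≈ 57.1667, a bounded constant. In this regime the triangle count is asymptotically Poisson(c³/6).

E[X] ≈ 56.2625; in regime p = Θ(1/n^{1}) E[X] stays bounded (at the triangle threshold p ~ 1/n).


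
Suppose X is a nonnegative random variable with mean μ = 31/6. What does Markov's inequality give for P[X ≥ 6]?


μ = E[X] = 31/6, a = 6.
Markov: P[X ≥ 6] ≤ μ/a = (31/6)/6 = 31/36.
Numerically: ≈ 0.8611.
(Since a = 6 > μ = 5.1667, the bound 31/36 is < 1 and informative.)

P[X ≥ 6] ≤ 31/36 ≈ 0.8611.


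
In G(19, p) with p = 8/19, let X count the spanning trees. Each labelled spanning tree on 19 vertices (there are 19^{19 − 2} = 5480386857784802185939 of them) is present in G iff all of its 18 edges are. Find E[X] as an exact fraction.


K_19 has 19^{19 − 2} = 5480386857784802185939 labelled spanning trees.
For each such spanning tree H, let X_H = 1 if all 18 edges of H are present in G. Then P[X_H = 1] = p^{18} = (8/19)^{18} = 18014398509481984/104127350297911241532841.
By linearity: E[X] = Σ_H E[X_H] = 5480386857784802185939 · p^{18} = 5480386857784802185939 · 18014398509481984/104127350297911241532841 = 18014398509481984/19.
Numerically: E[X] ≈ 9.48126e+14.

E[X] = 5480386857784802185939 · (8/19)^{18} = 18014398509481984/19 ≈ 9.48126e+14.


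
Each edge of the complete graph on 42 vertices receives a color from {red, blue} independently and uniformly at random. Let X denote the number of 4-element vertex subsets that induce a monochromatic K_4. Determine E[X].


Let X = Σ_S X_S over the C(42, 4) = 111930 subsets S of size 4, where X_S = 1 if the K_4 on S is monochromatic.
For a fixed S, the K_4 on S has C(4, 2) = 6 edges. P[all 6 edges red] = (1/2)^6, and likewise for blue, so P[monochromatic] = 2·(1/2)^6 = 2^{1 − 6} = 1/32.
By linearity of expectation: E[X] = C(42, 4) · 2^{1 − 6} = 111930 · 1/32 = 55965/16.
Numerically: E[X] ≈ 3497.8125.

E[X] = C(42,4)·2^(1−C(4,2)) = 55965/16 ≈ 3497.8125.


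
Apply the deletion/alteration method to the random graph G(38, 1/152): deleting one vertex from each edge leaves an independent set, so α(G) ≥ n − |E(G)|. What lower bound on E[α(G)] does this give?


E[|E(G)|] = C(38, 2)·p = 703 · (1/152) = 37/8.
E[α(G)] ≥ n − E[|E(G)|] = 38 − 37/8 = 267/8.
Numerically: ≈ 33.375.
(This is only a lower bound; the true E[α(G)] may be larger.)

E[α(G)] ≥ 267/8 ≈ 33.375.


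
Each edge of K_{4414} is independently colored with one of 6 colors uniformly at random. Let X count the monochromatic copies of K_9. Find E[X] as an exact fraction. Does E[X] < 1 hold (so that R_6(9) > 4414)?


E[X] = C(4414, 9) · 6^{1 − 36} = 1738535657024887384307025382 · 6^{−35} = 1738535657024887384307025382/1719070799748422591028658176.
As a reduced fraction: E[X] = 869267828512443692153512691/859535399874211295514329088 ≈ 1.0113.
Is E[X] < 1? NO.
Since E[X] ≥ 1, the first-moment bound is inconclusive at n = 4414; it does NOT by itself certify R_6(9) > 4414.

E[X] = 869267828512443692153512691/859535399874211295514329088 ≈ 1.0113; E[X] ≥ 1; first-moment method inconclusive here.


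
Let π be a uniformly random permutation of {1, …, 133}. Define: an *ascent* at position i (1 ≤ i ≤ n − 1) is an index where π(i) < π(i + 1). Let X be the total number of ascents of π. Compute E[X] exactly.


Write X = Σ X_I over i = 1, …, 132, with X_I the indicator of one ascent.
There are 132 indicators.
For each fixed i, the pair (π(i), π(i+1)) is a uniformly random ordered pair of distinct values from {1, …, 133}; by symmetry P[π(i) < π(i+1)] = 1/2.
By linearity: E[X] = 132 · (1/2) = (133 − 1) · (1/2) = 66 ≈ 66.000.

E[X] = 66 = 66.000.


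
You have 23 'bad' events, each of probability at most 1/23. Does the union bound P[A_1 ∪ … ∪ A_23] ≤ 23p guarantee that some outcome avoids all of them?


Union bound: P[∪_{i=1}^{23} A_i] ≤ Σ_i P[A_i] ≤ 23·p = 23·(1/23) = 1.
Numerically: 1 ≈ 1.000000.
Is 1 < 1? NO.
Since the bound 1 is ≥ 1, the union bound is uninformative here; it does NOT by itself certify existence.

23·p = 1 ≈ 1.000000; existence NOT certified by the union bound.


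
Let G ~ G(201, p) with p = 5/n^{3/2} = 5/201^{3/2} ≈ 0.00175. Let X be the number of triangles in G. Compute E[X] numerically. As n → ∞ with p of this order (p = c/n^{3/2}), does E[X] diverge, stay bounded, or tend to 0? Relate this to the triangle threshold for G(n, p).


Number of potential triangles: C(201, 3) = 1333300.
Each occurs with probability p³ ≈ (0.00175)³ ≈ 5.40167e-09.
By linearity: E[X] = C(201, 3)·p³ ≈ 1333300 · 5.40167e-09 ≈ 0.007.
Since α = 3/2 > 1, p = c/n^{3/2} = o(1/n) is below the triangle threshold p ~ 1/n. Asymptotically E[X] ~ (c³/6)·n^{3(1−α)} = (5³/6)·n^{-1.5} → 0, so by Markov's inequality G has no triangles w.h.p.

E[X] ≈ 0.007; in regime p = Θ(1/n^{3/2}) E[X] tends to 0 (below the triangle threshold p ~ 1/n).


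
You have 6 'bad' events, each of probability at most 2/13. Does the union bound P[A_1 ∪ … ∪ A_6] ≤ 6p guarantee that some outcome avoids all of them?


Union bound: P[∪_{i=1}^{6} A_i] ≤ Σ_i P[A_i] ≤ 6·p = 6·(2/13) = 12/13.
Numerically: 12/13 ≈ 0.9230769.
Is 12/13 < 1? YES.
Since P[∪ A_i] ≤ 12/13 < 1, the complement has P[∩ A_i^c] ≥ 1 − 12/13 = 1/13 > 0, so some outcome avoids every A_i.

6·p = 12/13 ≈ 0.9230769; existence CERTIFIED by the union bound.


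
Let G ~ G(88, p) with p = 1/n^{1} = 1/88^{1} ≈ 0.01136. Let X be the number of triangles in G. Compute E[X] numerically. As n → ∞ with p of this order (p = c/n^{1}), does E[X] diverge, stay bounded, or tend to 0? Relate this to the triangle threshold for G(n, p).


Number of potential triangles: C(88, 3) = 109736.
Each occurs with probability p³ ≈ (0.01136)³ ≈ 1.467412e-06.
By linearity: E[X] = C(88, 3)·p³ ≈ 109736 · 1.467412e-06 ≈ 0.1610.
Here α = 1, so p = 1/n is exactly at the triangle threshold p ~ 1/n. Asymptotically E[X] → c³/6 = 1³/6 = 1/6 ≈ 0.1667, a bounded constant. In this regime the triangle count is asymptotically Poisson(c³/6).

E[X] ≈ 0.1610; in regime p = Θ(1/n^{1}) E[X] stays bounded (at the triangle threshold p ~ 1/n).


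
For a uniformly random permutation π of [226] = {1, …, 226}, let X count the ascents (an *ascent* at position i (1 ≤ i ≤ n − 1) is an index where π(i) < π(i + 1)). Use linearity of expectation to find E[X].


Write X = Σ X_I over i = 1, …, 225, with X_I the indicator of one ascent.
There are 225 indicators.
For each fixed i, the pair (π(i), π(i+1)) is a uniformly random ordered pair of distinct values from {1, …, 226}; by symmetry P[π(i) < π(i+1)] = 1/2.
By linearity: E[X] = 225 · (1/2) = (226 − 1) · (1/2) = 225/2 ≈ 112.50000.

E[X] = 225/2 = 112.50000.


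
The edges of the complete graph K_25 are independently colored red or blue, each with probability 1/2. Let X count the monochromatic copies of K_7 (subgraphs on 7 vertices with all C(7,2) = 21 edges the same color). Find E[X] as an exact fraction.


Let X = Σ_S X_S over the C(25, 7) = 480700 subsets S of size 7, where X_S = 1 if the K_7 on S is monochromatic.
For a fixed S, the K_7 on S has C(7, 2) = 21 edges. P[all 21 edges red] = (1/2)^21, and likewise for blue, so P[monochromatic] = 2·(1/2)^21 = 2^{1 − 21} = 1/1048576.
Summing: E[X] = C(25, 7) · 2^{1 − 21} = 480700 · 1/1048576 = 120175/262144.
Numerically: E[X] ≈ 0.458.

E[X] = C(25,7)·2^(1−C(7,2)) = 120175/262144 ≈ 0.458.


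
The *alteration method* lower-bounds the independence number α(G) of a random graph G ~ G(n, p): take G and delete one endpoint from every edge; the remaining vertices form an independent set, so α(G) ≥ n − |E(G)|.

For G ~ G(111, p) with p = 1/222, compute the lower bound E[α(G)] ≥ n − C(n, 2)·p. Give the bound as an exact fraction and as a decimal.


E[|E(G)|] = C(111, 2)·p = 6105 · (1/222) = 55/2.
E[α(G)] ≥ n − E[|E(G)|] = 111 − 55/2 = 167/2.
Numerically: ≈ 83.5000.
(This is only a lower bound; the true E[α(G)] may be larger.)

E[α(G)] ≥ 167/2 ≈ 83.5000.


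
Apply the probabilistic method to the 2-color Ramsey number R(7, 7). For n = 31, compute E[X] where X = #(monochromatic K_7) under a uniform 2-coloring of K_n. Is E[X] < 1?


E[X] = C(31, 7) · 2^{1 − 21} = 2629575 · 2^{−20} = 2629575/1048576.
As a reduced fraction: E[X] = 2629575/1048576 ≈ 2.508.
Is E[X] < 1? NO.
Since E[X] ≥ 1, the first-moment bound is inconclusive at n = 31; it does NOT by itself certify R(7, 7) > 31.

E[X] = 2629575/1048576 ≈ 2.508; E[X] ≥ 1; first-moment method inconclusive here.


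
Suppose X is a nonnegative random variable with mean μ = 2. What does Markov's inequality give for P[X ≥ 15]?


μ = E[X] = 2, a = 15.
Markov: P[X ≥ 15] ≤ μ/a = (2)/15 = 2/15.
Numerically: ≈ 0.13333.
(Since a = 15 > μ = 2.00000, the bound 2/15 is < 1 and informative.)

P[X ≥ 15] ≤ 2/15 ≈ 0.13333.


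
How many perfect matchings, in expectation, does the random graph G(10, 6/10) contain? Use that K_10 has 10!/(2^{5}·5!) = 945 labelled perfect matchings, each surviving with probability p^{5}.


K_10 has 10!/(2^{5}·5!) = 945 labelled perfect matchings.
For each such perfect matching H, let X_H = 1 if all 5 edges of H are present in G. Then P[X_H = 1] = p^{5} = (3/5)^{5} = 243/3125.
By linearity: E[X] = Σ_H E[X_H] = 945 · p^{5} = 945 · 243/3125 = 45927/625.
Numerically: E[X] ≈ 73.48.

E[X] = 945 · (3/5)^{5} = 45927/625 ≈ 73.48.


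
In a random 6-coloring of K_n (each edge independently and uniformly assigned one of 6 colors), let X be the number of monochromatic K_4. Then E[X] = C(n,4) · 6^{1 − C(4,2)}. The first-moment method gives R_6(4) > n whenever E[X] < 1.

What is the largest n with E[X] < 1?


We need C(n, 4) · 6^{1 − 6} < 1, i.e. C(n, 4) < 6^{6 − 1} = 7776.
Check values of n near the boundary:
  n = 18: C(18, 4) = 3060; 3060 < 7776? YES
  n = 19: C(19, 4) = 3876; 3876 < 7776? YES
  n = 20: C(20, 4) = 4845; 4845 < 7776? YES
  n = 21: C(21, 4) = 5985; 5985 < 7776? YES
  n = 22: C(22, 4) = 7315; 7315 < 7776? YES
  n = 23: C(23, 4) = 8855; 8855 < 7776? NO
The largest n with C(n, 4) < 7776 is n = 22 (where E[X] = 7315/7776 ≈ 0.94072). Hence R_6(4) > 22, i.e. R_6(4) ≥ 23.

Largest n = 22; hence R_6(4) > 22.


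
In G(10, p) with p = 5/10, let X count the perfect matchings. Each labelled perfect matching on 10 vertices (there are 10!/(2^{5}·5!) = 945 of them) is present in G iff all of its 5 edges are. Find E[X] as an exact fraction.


K_10 has 10!/(2^{5}·5!) = 945 labelled perfect matchings.
For each such perfect matching H, let X_H = 1 if all 5 edges of H are present in G. Then P[X_H = 1] = p^{5} = (1/2)^{5} = 1/32.
By linearity of expectation: E[X] = Σ_H E[X_H] = 945 · p^{5} = 945 · 1/32 = 945/32.
Numerically: E[X] ≈ 29.5.

E[X] = 945 · (1/2)^{5} = 945/32 ≈ 29.5.


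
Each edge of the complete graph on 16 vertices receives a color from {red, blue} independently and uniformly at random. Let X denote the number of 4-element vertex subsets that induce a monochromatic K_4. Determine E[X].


Let X = Σ_S X_S over the C(16, 4) = 1820 subsets S of size 4, where X_S = 1 if the K_4 on S is monochromatic.
For a fixed S, the K_4 on S has C(4, 2) = 6 edges. P[all 6 edges red] = (1/2)^6, and likewise for blue, so P[monochromatic] = 2·(1/2)^6 = 2^{1 − 6} = 1/32.
By linearity of expectation: E[X] = C(16, 4) · 2^{1 − 6} = 1820 · 1/32 = 455/8.
Numerically: E[X] ≈ 56.875.

E[X] = C(16,4)·2^(1−C(4,2)) = 455/8 ≈ 56.875.


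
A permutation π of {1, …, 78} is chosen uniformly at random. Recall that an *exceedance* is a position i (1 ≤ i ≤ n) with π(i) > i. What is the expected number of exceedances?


Write X = Σ_{i=1}^{78} X_i, where X_i = 1_{π(i) > i}.
For each fixed i, π(i) is uniform over {1, …, 78} (marginal of a uniform permutation), so P[π(i) > i] = (n − i)/n. Summing: Σ_{i=1}^{78} (n − i)/n = (0 + 1 + … + 77)/78 = 78(78 − 1)/(2·78) = (78 − 1)/2.
Hence E[X] = Σ_{i=1}^{78} (78 − i)/78 = 77/2 ≈ 38.50000.

E[X] = 77/2 = 38.50000.


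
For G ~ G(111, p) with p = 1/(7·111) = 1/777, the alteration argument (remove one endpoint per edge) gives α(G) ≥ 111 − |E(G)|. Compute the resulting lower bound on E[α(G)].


E[|E(G)|] = C(111, 2)·p = 6105 · (1/777) = 55/7.
E[α(G)] ≥ n − E[|E(G)|] = 111 − 55/7 = 722/7.
Numerically: ≈ 103.14286.
(This is only a lower bound; the true E[α(G)] may be larger.)

E[α(G)] ≥ 722/7 ≈ 103.14286.


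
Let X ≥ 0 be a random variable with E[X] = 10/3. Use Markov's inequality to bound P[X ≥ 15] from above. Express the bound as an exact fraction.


μ = E[X] = 10/3, a = 15.
Markov: P[X ≥ 15] ≤ μ/a = (10/3)/15 = 2/9.
Numerically: ≈ 0.2222.
(Since a = 15 > μ = 3.3333, the bound 2/9 is < 1 and informative.)

P[X ≥ 15] ≤ 2/9 ≈ 0.2222.


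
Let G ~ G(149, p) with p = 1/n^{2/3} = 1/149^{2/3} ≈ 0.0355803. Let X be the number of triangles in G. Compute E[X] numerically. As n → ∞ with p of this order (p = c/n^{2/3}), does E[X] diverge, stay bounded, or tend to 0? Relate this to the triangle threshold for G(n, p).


Number of potential triangles: C(149, 3) = 540274.
Each occurs with probability p³ ≈ (0.0355803)³ ≈ 4.50430161e-05.
By linearity: E[X] = C(149, 3)·p³ ≈ 540274 · 4.50430161e-05 ≈ 24.335570.
Since α = 2/3 < 1, p = c/n^{2/3} ≫ 1/n is above the triangle threshold p ~ 1/n. Asymptotically E[X] ~ (c³/6)·n^{3(1−α)} = (1³/6)·n^{1} → ∞; triangles are abundant w.h.p.

E[X] ≈ 24.335570; in regime p = Θ(1/n^{2/3}) E[X] diverges (above the triangle threshold p ~ 1/n).


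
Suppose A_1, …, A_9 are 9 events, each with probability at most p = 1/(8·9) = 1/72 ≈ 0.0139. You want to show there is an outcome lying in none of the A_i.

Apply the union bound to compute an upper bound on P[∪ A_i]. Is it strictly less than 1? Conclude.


Union bound: P[∪_{i=1}^{9} A_i] ≤ Σ_i P[A_i] ≤ 9·p = 9·(1/72) = 1/8.
Numerically: 1/8 ≈ 0.1250.
Is 1/8 < 1? YES.
Since P[∪ A_i] ≤ 1/8 < 1, the complement has P[∩ A_i^c] ≥ 1 − 1/8 = 7/8 > 0, so some outcome avoids every A_i.

9·p = 1/8 ≈ 0.1250; existence CERTIFIED by the union bound.


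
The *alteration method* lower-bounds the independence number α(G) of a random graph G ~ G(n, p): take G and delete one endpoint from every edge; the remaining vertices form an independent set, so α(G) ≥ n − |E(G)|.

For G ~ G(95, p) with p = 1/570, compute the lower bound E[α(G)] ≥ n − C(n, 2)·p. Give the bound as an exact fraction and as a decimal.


E[|E(G)|] = C(95, 2)·p = 4465 · (1/570) = 47/6.
E[α(G)] ≥ n − E[|E(G)|] = 95 − 47/6 = 523/6.
Numerically: ≈ 87.167.
(This is only a lower bound; the true E[α(G)] may be larger.)

E[α(G)] ≥ 523/6 ≈ 87.167.


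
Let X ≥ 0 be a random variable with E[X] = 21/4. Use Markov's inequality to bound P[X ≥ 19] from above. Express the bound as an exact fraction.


μ = E[X] = 21/4, a = 19.
Markov: P[X ≥ 19] ≤ μ/a = (21/4)/19 = 21/76.
Numerically: ≈ 0.2763.
(Since a = 19 > μ = 5.2500, the bound 21/76 is < 1 and informative.)

P[X ≥ 19] ≤ 21/76 ≈ 0.2763.


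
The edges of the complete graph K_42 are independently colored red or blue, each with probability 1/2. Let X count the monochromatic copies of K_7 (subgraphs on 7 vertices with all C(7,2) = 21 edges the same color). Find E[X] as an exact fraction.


Let X = Σ_S X_S over the C(42, 7) = 26978328 subsets S of size 7, where X_S = 1 if the K_7 on S is monochromatic.
For a fixed S, the K_7 on S has C(7, 2) = 21 edges. P[all 21 edges red] = (1/2)^21, and likewise for blue, so P[monochromatic] = 2·(1/2)^21 = 2^{1 − 21} = 1/1048576.
By linearity: E[X] = C(42, 7) · 2^{1 − 21} = 26978328 · 1/1048576 = 3372291/131072.
Numerically: E[X] ≈ 25.72854.

E[X] = C(42,7)·2^(1−C(7,2)) = 3372291/131072 ≈ 25.72854.


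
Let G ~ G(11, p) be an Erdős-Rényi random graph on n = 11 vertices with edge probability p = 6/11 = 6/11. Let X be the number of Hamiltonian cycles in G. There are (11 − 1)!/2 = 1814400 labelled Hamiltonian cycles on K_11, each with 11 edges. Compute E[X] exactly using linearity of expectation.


K_11 has (11 − 1)!/2 = 1814400 labelled Hamiltonian cycles.
For each such Hamiltonian cycle H, let X_H = 1 if all 11 edges of H are present in G. Then P[X_H = 1] = p^{11} = (6/11)^{11} = 362797056/285311670611.
By linearity of expectation: E[X] = Σ_H E[X_H] = 1814400 · p^{11} = 1814400 · 362797056/285311670611 = 658258978406400/285311670611.
Numerically: E[X] ≈ 2.31e+03.

E[X] = 1814400 · (6/11)^{11} = 658258978406400/285311670611 ≈ 2.31e+03.


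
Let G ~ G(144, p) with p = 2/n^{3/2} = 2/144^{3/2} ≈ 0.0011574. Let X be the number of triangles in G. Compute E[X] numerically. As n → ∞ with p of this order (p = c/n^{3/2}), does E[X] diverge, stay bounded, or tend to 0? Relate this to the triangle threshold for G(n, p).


Number of potential triangles: C(144, 3) = 487344.
Each occurs with probability p³ ≈ (0.0011574)³ ≈ 1.5504536e-09.
By linearity: E[X] = C(144, 3)·p³ ≈ 487344 · 1.5504536e-09 ≈ 0.00076.
Since α = 3/2 > 1, p = c/n^{3/2} = o(1/n) is below the triangle threshold p ~ 1/n. Asymptotically E[X] ~ (c³/6)·n^{3(1−α)} = (2³/6)·n^{-1.5} → 0, so by Markov's inequality G has no triangles w.h.p.

E[X] ≈ 0.00076; in regime p = Θ(1/n^{3/2}) E[X] tends to 0 (below the triangle threshold p ~ 1/n).


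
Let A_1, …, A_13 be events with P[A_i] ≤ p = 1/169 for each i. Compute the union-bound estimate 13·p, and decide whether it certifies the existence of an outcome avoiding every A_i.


Union bound: P[∪_{i=1}^{13} A_i] ≤ Σ_i P[A_i] ≤ 13·p = 13·(1/169) = 1/13.
Numerically: 1/13 ≈ 0.0769.
Is 1/13 < 1? YES.
Since P[∪ A_i] ≤ 1/13 < 1, the complement has P[∩ A_i^c] ≥ 1 − 1/13 = 12/13 > 0, so some outcome avoids every A_i.

13·p = 1/13 ≈ 0.0769; existence CERTIFIED by the union bound.


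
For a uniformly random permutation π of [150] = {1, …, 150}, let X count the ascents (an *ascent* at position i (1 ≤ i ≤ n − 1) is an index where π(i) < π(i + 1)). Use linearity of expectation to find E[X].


Write X = Σ X_I over i = 1, …, 149, with X_I the indicator of one ascent.
There are 149 indicators.
For each fixed i, the pair (π(i), π(i+1)) is a uniformly random ordered pair of distinct values from {1, …, 150}; by symmetry P[π(i) < π(i+1)] = 1/2.
By linearity: E[X] = 149 · (1/2) = (150 − 1) · (1/2) = 149/2 ≈ 74.500.

E[X] = 149/2 = 74.500.


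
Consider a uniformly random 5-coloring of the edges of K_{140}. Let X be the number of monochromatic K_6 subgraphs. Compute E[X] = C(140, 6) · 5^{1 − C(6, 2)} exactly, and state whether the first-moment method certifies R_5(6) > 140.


E[X] = C(140, 6) · 5^{1 − 15} = 9381724380 · 5^{−14} = 9381724380/6103515625.
As a reduced fraction: E[X] = 1876344876/1220703125 ≈ 1.5371017.
Is E[X] < 1? NO.
Since E[X] ≥ 1, the first-moment bound is inconclusive at n = 140; it does NOT by itself certify R_5(6) > 140.

E[X] = 1876344876/1220703125 ≈ 1.5371017; E[X] ≥ 1; first-moment method inconclusive here.


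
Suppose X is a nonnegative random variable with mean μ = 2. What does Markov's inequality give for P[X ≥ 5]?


μ = E[X] = 2, a = 5.
Markov: P[X ≥ 5] ≤ μ/a = (2)/5 = 2/5.
Numerically: ≈ 0.40000.
(Since a = 5 > μ = 2.00000, the bound 2/5 is < 1 and informative.)

P[X ≥ 5] ≤ 2/5 ≈ 0.40000.


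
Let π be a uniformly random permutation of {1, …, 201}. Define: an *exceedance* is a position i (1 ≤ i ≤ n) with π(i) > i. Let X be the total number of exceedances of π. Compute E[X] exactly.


Write X = Σ_{i=1}^{201} X_i, where X_i = 1_{π(i) > i}.
For each fixed i, π(i) is uniform over {1, …, 201} (marginal of a uniform permutation), so P[π(i) > i] = (n − i)/n. Summing: Σ_{i=1}^{201} (n − i)/n = (0 + 1 + … + 200)/201 = 201(201 − 1)/(2·201) = (201 − 1)/2.
Hence E[X] = Σ_{i=1}^{201} (201 − i)/201 = 100 ≈ 100.0000.

E[X] = 100 = 100.0000.


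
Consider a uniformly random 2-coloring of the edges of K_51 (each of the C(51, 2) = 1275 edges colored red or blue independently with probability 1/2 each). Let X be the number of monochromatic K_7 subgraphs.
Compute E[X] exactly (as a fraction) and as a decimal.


Let X = Σ_S X_S over the C(51, 7) = 115775100 subsets S of size 7, where X_S = 1 if the K_7 on S is monochromatic.
For a fixed S, the K_7 on S has C(7, 2) = 21 edges. P[all 21 edges red] = (1/2)^21, and likewise for blue, so P[monochromatic] = 2·(1/2)^21 = 2^{1 − 21} = 1/1048576.
Summing: E[X] = C(51, 7) · 2^{1 − 21} = 115775100 · 1/1048576 = 28943775/262144.
Numerically: E[X] ≈ 110.41174.

E[X] = C(51,7)·2^(1−C(7,2)) = 28943775/262144 ≈ 110.41174.


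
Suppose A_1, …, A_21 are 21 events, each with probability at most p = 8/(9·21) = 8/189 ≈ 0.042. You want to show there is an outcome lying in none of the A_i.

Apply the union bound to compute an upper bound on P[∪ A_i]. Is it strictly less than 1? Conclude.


Union bound: P[∪_{i=1}^{21} A_i] ≤ Σ_i P[A_i] ≤ 21·p = 21·(8/189) = 8/9.
Numerically: 8/9 ≈ 0.889.
Is 8/9 < 1? YES.
Since P[∪ A_i] ≤ 8/9 < 1, the complement has P[∩ A_i^c] ≥ 1 − 8/9 = 1/9 > 0, so some outcome avoids every A_i.

21·p = 8/9 ≈ 0.889; existence CERTIFIED by the union bound.


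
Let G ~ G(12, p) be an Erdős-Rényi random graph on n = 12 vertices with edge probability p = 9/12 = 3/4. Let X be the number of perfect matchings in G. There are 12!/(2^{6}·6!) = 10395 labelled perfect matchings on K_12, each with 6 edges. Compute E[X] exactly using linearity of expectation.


K_12 has 12!/(2^{6}·6!) = 10395 labelled perfect matchings.
For each such perfect matching H, let X_H = 1 if all 6 edges of H are present in G. Then P[X_H = 1] = p^{6} = (3/4)^{6} = 729/4096.
Summing the indicators: E[X] = Σ_H E[X_H] = 10395 · p^{6} = 10395 · 729/4096 = 7577955/4096.
Numerically: E[X] ≈ 1850.1.

E[X] = 10395 · (3/4)^{6} = 7577955/4096 ≈ 1850.1.


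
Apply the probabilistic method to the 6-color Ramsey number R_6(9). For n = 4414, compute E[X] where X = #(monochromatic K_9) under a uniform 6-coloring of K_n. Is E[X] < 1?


E[X] = C(4414, 9) · 6^{1 − 36} = 1738535657024887384307025382 · 6^{−35} = 1738535657024887384307025382/1719070799748422591028658176.
As a reduced fraction: E[X] = 869267828512443692153512691/859535399874211295514329088 ≈ 1.0113229.
Is E[X] < 1? NO.
Since E[X] ≥ 1, the first-moment bound is inconclusive at n = 4414; it does NOT by itself certify R_6(9) > 4414.

E[X] = 869267828512443692153512691/859535399874211295514329088 ≈ 1.0113229; E[X] ≥ 1; first-moment method inconclusive here.


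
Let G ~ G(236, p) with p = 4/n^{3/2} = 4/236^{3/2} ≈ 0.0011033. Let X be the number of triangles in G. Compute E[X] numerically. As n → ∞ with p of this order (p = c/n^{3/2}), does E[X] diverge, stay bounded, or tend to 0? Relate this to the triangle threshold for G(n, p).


Number of potential triangles: C(236, 3) = 2162940.
Each occurs with probability p³ ≈ (0.0011033)³ ≈ 1.3429998e-09.
By linearity: E[X] = C(236, 3)·p³ ≈ 2162940 · 1.3429998e-09 ≈ 0.00290.
Since α = 3/2 > 1, p = c/n^{3/2} = o(1/n) is below the triangle threshold p ~ 1/n. Asymptotically E[X] ~ (c³/6)·n^{3(1−α)} = (4³/6)·n^{-1.5} → 0, so by Markov's inequality G has no triangles w.h.p.

E[X] ≈ 0.00290; in regime p = Θ(1/n^{3/2}) E[X] tends to 0 (below the triangle threshold p ~ 1/n).


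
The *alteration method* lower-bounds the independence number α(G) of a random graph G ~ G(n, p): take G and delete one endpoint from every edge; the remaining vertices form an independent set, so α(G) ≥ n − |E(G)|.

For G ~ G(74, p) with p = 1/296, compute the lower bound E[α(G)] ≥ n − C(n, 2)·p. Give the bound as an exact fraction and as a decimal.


E[|E(G)|] = C(74, 2)·p = 2701 · (1/296) = 73/8.
E[α(G)] ≥ n − E[|E(G)|] = 74 − 73/8 = 519/8.
Numerically: ≈ 64.87500.
(This is only a lower bound; the true E[α(G)] may be larger.)

E[α(G)] ≥ 519/8 ≈ 64.87500.


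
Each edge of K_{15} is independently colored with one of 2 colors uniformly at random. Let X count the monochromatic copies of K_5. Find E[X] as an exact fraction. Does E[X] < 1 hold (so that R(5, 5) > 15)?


E[X] = C(15, 5) · 2^{1 − 10} = 3003 · 2^{−9} = 3003/512.
As a reduced fraction: E[X] = 3003/512 ≈ 5.8652.
Is E[X] < 1? NO.
Since E[X] ≥ 1, the first-moment bound is inconclusive at n = 15; it does NOT by itself certify R(5, 5) > 15.

E[X] = 3003/512 ≈ 5.8652; E[X] ≥ 1; first-moment method inconclusive here.


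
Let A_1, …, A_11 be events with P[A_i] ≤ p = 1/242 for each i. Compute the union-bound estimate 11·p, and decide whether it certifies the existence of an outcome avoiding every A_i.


Union bound: P[∪_{i=1}^{11} A_i] ≤ Σ_i P[A_i] ≤ 11·p = 11·(1/242) = 1/22.
Numerically: 1/22 ≈ 0.0454545.
Is 1/22 < 1? YES.
Since P[∪ A_i] ≤ 1/22 < 1, the complement has P[∩ A_i^c] ≥ 1 − 1/22 = 21/22 > 0, so some outcome avoids every A_i.

11·p = 1/22 ≈ 0.0454545; existence CERTIFIED by the union bound.


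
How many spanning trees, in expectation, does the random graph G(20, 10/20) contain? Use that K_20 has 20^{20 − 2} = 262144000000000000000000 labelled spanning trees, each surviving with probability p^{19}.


K_20 has 20^{20 − 2} = 262144000000000000000000 labelled spanning trees.
For each such spanning tree H, let X_H = 1 if all 19 edges of H are present in G. Then P[X_H = 1] = p^{19} = (1/2)^{19} = 1/524288.
Summing the indicators: E[X] = Σ_H E[X_H] = 262144000000000000000000 · p^{19} = 262144000000000000000000 · 1/524288 = 500000000000000000.
Numerically: E[X] ≈ 5e+17.

E[X] = 262144000000000000000000 · (1/2)^{19} = 500000000000000000 ≈ 5e+17.


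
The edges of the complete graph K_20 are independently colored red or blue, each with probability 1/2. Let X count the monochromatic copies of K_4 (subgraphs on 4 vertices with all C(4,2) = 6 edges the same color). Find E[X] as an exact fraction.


Let X = Σ_S X_S over the C(20, 4) = 4845 subsets S of size 4, where X_S = 1 if the K_4 on S is monochromatic.
For a fixed S, the K_4 on S has C(4, 2) = 6 edges. P[all 6 edges red] = (1/2)^6, and likewise for blue, so P[monochromatic] = 2·(1/2)^6 = 2^{1 − 6} = 1/32.
By linearity: E[X] = C(20, 4) · 2^{1 − 6} = 4845 · 1/32 = 4845/32.
Numerically: E[X] ≈ 151.4062.

E[X] = C(20,4)·2^(1−C(4,2)) = 4845/32 ≈ 151.4062.
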